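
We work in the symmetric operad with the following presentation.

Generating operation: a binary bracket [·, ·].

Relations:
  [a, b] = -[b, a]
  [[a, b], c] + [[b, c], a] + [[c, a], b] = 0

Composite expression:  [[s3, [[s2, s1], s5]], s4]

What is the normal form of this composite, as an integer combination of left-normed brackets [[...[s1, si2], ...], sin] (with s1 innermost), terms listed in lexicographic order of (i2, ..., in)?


[[[[s1, s2], s5], s3], s4]

Antisymmetry and Jacobi reduce to s1-anchored left-normed brackets.
Composite bracket: [[s3, [[s2, s1], s5]], s4]
The bracket unfolds into 16 signed words via [a, b] = ab - ba (2^4 = 16).
Keep just the words that open with s1:
  s1s2s5s3s4 appears with sign +1, giving the term +[[[[s1, s2], s5], s3], s4]


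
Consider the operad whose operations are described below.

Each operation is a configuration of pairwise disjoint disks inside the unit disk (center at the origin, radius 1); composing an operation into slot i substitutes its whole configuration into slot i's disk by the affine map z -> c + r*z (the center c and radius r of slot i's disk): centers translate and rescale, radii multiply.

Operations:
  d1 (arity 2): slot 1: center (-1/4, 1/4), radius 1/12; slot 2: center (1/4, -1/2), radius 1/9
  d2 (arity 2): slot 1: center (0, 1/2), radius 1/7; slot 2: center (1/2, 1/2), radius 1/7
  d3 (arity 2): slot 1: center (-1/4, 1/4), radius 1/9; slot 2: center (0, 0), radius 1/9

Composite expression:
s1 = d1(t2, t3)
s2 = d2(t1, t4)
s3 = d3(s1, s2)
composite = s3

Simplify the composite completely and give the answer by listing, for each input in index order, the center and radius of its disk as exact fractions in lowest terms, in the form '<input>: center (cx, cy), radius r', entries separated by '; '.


Nesting under d3 composes maps z -> c + r*z down each t-path.
for t2, the 2-step affine chain lands on center (-5/18, 5/18), radius 1/108
for t3, the 2-step affine chain lands on center (-2/9, 7/36), radius 1/81
for t1, the 2-step affine chain lands on center (0, 1/18), radius 1/63
for t4, the 2-step affine chain lands on center (1/18, 1/18), radius 1/63

t1: center (0, 1/18), radius 1/63; t2: center (-5/18, 5/18), radius 1/108; t3: center (-2/9, 7/36), radius 1/81; t4: center (1/18, 1/18), radius 1/63


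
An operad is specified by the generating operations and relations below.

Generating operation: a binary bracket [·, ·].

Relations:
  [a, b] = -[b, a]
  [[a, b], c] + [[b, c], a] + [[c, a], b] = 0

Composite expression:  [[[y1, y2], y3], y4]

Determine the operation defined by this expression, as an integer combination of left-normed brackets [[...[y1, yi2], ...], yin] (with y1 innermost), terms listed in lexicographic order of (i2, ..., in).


[[[y1, y2], y3], y4]


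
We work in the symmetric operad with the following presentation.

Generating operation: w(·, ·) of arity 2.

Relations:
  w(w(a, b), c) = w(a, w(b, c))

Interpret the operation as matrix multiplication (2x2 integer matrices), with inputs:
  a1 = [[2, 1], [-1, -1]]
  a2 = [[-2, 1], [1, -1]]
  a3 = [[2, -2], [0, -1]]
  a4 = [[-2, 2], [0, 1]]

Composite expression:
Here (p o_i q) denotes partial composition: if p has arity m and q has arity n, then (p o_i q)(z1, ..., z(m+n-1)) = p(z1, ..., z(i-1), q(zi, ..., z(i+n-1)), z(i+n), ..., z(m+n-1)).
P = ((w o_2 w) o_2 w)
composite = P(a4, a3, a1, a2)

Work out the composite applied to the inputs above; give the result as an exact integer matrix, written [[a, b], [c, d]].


[[14, -4], [-1, 0]]

w(a3, a1) = [[6, 4], [1, 1]]
w(w(a3, a1), a2) = [[-8, 2], [-1, 0]]
w(a4, w(w(a3, a1), a2)) = [[14, -4], [-1, 0]]


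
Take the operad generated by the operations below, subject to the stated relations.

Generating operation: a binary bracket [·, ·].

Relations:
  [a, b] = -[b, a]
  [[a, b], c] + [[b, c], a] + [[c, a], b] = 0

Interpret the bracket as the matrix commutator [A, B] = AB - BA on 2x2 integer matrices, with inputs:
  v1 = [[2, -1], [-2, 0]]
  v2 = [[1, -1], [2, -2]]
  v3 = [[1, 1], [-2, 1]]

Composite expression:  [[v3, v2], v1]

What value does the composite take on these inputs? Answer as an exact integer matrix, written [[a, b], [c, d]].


[[0, 6], [-12, 0]]

[v3, v2] = [[0, -3], [-6, 0]]
[[v3, v2], v1] = [[0, 6], [-12, 0]]


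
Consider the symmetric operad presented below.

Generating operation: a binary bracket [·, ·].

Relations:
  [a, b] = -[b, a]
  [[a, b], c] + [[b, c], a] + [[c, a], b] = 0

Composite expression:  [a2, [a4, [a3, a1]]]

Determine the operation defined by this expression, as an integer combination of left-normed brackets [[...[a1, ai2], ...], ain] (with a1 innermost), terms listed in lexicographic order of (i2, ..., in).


-[[[a1, a3], a4], a2]


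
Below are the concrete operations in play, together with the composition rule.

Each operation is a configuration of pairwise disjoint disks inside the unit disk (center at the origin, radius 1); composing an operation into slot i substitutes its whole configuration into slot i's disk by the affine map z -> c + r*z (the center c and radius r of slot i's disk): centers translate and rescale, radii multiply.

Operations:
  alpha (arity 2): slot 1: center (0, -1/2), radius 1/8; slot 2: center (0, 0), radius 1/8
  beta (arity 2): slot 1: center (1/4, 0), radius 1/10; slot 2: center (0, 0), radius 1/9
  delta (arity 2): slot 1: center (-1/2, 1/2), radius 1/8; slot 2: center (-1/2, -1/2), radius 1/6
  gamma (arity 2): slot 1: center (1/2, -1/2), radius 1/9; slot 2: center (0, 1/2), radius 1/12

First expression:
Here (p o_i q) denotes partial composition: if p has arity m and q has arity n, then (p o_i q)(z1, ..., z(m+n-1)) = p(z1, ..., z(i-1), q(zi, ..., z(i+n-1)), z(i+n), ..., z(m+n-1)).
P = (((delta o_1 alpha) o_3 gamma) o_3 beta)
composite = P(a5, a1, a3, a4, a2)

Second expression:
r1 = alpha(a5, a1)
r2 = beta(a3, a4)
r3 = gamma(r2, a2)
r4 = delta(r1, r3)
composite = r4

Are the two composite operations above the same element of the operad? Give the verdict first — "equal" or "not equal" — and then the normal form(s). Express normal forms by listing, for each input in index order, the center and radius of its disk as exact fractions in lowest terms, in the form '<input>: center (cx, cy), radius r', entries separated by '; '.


equal: each reduces to a1: center (-1/2, 1/2), radius 1/64; a2: center (-1/2, -5/12), radius 1/72; a3: center (-89/216, -7/12), radius 1/540; a4: center (-5/12, -7/12), radius 1/486; a5: center (-1/2, 7/16), radius 1/64


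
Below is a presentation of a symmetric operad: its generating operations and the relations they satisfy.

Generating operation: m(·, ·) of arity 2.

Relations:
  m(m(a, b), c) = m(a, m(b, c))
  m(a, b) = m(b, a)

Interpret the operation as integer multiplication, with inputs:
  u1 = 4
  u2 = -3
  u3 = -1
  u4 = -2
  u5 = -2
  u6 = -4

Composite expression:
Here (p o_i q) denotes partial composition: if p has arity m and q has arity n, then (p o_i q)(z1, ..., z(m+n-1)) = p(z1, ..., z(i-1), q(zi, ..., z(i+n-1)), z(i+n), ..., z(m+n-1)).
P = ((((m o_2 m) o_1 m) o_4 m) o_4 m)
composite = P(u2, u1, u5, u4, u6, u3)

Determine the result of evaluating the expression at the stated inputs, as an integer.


m(u2, u1) = -12
m(u4, u6) = 8
m(m(u4, u6), u3) = -8
m(u5, m(m(u4, u6), u3)) = 16
m(m(u2, u1), m(u5, m(m(u4, u6), u3))) = -192

-192


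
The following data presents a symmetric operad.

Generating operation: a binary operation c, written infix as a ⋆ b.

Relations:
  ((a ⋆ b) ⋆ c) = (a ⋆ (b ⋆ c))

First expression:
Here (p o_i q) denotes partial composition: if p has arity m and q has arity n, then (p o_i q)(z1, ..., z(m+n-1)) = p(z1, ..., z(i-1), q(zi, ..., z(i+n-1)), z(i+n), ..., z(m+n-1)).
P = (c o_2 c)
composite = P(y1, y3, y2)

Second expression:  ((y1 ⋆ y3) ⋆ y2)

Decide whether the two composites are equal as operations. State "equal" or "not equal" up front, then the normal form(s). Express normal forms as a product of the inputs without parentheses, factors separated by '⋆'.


equal; both compose to y1 ⋆ y3 ⋆ y2

Normal form of the first expression: y1 ⋆ y3 ⋆ y2
Normal form of the second expression: y1 ⋆ y3 ⋆ y2
The normal forms match — equal.


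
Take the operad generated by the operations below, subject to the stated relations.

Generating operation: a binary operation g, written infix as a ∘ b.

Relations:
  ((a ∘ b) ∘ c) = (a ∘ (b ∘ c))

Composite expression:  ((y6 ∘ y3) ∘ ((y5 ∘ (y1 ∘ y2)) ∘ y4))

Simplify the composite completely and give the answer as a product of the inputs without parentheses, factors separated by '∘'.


All parenthesizations of g agree; list the y-inputs left to right.
(y6 ∘ y3) flattens to y6 ∘ y3
(y1 ∘ y2) flattens to y1 ∘ y2
(y5 ∘ (y1 ∘ y2)) flattens to y5 ∘ y1 ∘ y2
((y5 ∘ (y1 ∘ y2)) ∘ y4) flattens to y5 ∘ y1 ∘ y2 ∘ y4
((y6 ∘ y3) ∘ ((y5 ∘ (y1 ∘ y2)) ∘ y4)) flattens to y6 ∘ y3 ∘ y5 ∘ y1 ∘ y2 ∘ y4

y6 ∘ y3 ∘ y5 ∘ y1 ∘ y2 ∘ y4


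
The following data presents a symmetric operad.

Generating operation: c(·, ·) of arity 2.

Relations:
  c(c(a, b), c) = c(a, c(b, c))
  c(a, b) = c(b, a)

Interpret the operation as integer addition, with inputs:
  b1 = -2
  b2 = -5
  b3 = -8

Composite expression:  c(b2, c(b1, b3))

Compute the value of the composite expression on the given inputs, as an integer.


-15

c(b1, b3) = -10
c(b2, c(b1, b3)) = -15


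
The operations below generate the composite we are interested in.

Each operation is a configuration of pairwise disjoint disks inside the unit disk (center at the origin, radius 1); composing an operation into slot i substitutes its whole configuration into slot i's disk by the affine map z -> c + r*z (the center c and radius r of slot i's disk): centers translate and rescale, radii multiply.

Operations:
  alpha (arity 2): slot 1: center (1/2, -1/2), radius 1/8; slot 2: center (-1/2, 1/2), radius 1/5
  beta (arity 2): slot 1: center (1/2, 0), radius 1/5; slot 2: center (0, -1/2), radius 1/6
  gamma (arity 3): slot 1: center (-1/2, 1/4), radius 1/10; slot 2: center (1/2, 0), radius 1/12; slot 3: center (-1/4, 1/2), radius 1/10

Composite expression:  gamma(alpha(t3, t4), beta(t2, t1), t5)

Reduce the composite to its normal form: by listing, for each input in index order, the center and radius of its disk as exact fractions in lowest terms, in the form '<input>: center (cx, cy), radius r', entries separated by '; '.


Follow each t-input down from gamma: c' goes to c + r*c', radius to r*r'.
input t3: applying the 2 nested substitutions gives center (-9/20, 1/5), radius 1/80
input t4: applying the 2 nested substitutions gives center (-11/20, 3/10), radius 1/50
input t2: applying the 2 nested substitutions gives center (13/24, 0), radius 1/60
input t1: applying the 2 nested substitutions gives center (1/2, -1/24), radius 1/72
input t5: applying the 1 nested substitution gives center (-1/4, 1/2), radius 1/10

t1: center (1/2, -1/24), radius 1/72; t2: center (13/24, 0), radius 1/60; t3: center (-9/20, 1/5), radius 1/80; t4: center (-11/20, 3/10), radius 1/50; t5: center (-1/4, 1/2), radius 1/10


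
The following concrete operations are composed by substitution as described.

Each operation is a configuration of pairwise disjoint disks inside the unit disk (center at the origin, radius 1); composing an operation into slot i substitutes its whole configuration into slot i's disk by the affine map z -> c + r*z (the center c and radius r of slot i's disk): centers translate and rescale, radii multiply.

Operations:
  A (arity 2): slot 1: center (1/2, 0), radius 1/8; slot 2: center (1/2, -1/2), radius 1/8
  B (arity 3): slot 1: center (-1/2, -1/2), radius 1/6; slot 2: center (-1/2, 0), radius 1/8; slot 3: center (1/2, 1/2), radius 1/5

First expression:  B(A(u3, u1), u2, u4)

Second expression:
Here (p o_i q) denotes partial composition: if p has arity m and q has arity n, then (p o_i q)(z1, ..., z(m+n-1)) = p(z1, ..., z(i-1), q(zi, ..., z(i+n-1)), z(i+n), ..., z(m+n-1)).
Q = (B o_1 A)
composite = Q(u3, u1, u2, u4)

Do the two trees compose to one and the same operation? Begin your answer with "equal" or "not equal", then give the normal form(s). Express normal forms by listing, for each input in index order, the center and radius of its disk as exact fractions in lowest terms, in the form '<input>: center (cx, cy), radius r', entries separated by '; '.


equal — both sides give u1: center (-5/12, -7/12), radius 1/48; u2: center (-1/2, 0), radius 1/8; u3: center (-5/12, -1/2), radius 1/48; u4: center (1/2, 1/2), radius 1/5


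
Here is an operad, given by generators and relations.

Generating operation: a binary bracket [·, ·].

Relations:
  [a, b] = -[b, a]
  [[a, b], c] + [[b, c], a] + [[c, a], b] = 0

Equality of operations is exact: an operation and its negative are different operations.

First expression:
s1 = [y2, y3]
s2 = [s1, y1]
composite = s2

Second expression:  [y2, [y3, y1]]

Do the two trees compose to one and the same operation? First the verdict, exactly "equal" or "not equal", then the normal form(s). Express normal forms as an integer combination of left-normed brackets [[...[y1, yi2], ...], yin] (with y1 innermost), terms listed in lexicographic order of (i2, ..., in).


In normal form, the first expression is -[[y1, y2], y3] + [[y1, y3], y2]
In normal form, the second expression is [[y1, y3], y2]
Different reductions; not equal.

not equal; first: -[[y1, y2], y3] + [[y1, y3], y2]; second: [[y1, y3], y2]


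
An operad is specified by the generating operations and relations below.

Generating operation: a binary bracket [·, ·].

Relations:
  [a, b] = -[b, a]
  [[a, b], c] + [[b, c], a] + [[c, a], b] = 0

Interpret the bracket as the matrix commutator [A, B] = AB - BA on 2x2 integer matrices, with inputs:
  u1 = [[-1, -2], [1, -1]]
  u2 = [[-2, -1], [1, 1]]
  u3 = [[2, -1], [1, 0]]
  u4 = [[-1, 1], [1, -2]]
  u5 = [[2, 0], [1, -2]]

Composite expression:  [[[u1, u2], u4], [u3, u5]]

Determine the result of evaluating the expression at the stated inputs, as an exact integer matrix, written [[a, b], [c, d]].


[[12, -16], [14, -12]]


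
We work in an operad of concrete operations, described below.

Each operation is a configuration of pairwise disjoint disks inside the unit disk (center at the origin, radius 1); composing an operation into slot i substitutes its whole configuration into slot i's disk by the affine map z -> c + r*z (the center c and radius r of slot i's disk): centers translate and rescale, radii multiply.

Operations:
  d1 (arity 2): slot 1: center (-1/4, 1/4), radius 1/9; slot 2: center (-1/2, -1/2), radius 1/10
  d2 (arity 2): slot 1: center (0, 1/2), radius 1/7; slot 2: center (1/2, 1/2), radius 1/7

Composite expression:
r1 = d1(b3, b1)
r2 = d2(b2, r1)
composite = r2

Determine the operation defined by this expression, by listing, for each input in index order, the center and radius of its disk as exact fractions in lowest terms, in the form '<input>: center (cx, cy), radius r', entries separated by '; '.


b1: center (3/7, 3/7), radius 1/70; b2: center (0, 1/2), radius 1/7; b3: center (13/28, 15/28), radius 1/63


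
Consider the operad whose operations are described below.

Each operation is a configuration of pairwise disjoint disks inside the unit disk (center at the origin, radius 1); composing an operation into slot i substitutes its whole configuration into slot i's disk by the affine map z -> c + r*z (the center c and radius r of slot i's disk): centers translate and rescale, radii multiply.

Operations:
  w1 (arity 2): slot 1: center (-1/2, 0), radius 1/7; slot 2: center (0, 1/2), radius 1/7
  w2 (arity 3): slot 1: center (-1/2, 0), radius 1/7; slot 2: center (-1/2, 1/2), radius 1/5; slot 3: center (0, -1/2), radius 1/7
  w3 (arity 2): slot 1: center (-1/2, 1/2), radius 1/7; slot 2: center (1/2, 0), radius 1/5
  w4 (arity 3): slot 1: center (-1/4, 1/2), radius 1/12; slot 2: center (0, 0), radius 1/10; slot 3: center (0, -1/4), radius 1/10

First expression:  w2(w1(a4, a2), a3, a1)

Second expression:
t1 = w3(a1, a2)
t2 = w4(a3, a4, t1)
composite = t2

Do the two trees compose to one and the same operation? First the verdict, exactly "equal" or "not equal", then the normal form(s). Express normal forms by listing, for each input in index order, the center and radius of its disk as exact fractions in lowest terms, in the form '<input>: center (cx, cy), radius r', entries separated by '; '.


The first expression, normalized: a1: center (0, -1/2), radius 1/7; a2: center (-1/2, 1/14), radius 1/49; a3: center (-1/2, 1/2), radius 1/5; a4: center (-4/7, 0), radius 1/49
The second expression, normalized: a1: center (-1/20, -1/5), radius 1/70; a2: center (1/20, -1/4), radius 1/50; a3: center (-1/4, 1/2), radius 1/12; a4: center (0, 0), radius 1/10
The forms do not match — not equal.

not equal: they reduce to a1: center (0, -1/2), radius 1/7; a2: center (-1/2, 1/14), radius 1/49; a3: center (-1/2, 1/2), radius 1/5; a4: center (-4/7, 0), radius 1/49 and a1: center (-1/20, -1/5), radius 1/70; a2: center (1/20, -1/4), radius 1/50; a3: center (-1/4, 1/2), radius 1/12; a4: center (0, 0), radius 1/10


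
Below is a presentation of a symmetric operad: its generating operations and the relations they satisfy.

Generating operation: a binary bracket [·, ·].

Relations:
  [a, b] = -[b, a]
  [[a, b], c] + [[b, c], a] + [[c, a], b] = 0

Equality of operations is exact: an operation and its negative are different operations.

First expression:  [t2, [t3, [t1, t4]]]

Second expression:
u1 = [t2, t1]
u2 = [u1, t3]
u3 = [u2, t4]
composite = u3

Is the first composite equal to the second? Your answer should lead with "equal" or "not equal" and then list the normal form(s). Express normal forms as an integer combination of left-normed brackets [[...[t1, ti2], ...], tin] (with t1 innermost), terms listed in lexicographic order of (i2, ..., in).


not equal; the first gives [[[t1, t4], t3], t2] and the second -[[[t1, t2], t3], t4]

Normal form of the first expression: [[[t1, t4], t3], t2]
Normal form of the second expression: -[[[t1, t2], t3], t4]
No match — not equal.


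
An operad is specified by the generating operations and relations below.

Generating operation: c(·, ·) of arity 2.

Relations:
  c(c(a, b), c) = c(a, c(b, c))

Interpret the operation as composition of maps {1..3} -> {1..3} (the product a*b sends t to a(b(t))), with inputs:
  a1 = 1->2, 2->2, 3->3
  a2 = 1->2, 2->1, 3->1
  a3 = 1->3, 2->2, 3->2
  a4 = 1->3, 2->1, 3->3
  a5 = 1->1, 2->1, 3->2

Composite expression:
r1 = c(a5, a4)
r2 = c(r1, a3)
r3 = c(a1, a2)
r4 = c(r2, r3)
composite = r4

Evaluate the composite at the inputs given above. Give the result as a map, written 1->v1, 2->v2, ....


c(a5, a4) = 1->2, 2->1, 3->2
c(c(a5, a4), a3) = 1->2, 2->1, 3->1
c(a1, a2) = 1->2, 2->2, 3->2
c(c(c(a5, a4), a3), c(a1, a2)) = 1->1, 2->1, 3->1

1->1, 2->1, 3->1


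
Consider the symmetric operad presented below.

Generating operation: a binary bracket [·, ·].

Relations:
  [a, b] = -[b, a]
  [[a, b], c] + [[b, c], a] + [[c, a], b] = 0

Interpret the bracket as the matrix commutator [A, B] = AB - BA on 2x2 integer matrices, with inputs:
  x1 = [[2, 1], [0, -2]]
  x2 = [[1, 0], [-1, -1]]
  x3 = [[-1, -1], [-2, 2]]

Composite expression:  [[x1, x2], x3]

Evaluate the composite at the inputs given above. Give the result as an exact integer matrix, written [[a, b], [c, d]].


[x1, x2] = [[-1, -2], [4, 1]]
[[x1, x2], x3] = [[8, -4], [-16, -8]]

[[8, -4], [-16, -8]]


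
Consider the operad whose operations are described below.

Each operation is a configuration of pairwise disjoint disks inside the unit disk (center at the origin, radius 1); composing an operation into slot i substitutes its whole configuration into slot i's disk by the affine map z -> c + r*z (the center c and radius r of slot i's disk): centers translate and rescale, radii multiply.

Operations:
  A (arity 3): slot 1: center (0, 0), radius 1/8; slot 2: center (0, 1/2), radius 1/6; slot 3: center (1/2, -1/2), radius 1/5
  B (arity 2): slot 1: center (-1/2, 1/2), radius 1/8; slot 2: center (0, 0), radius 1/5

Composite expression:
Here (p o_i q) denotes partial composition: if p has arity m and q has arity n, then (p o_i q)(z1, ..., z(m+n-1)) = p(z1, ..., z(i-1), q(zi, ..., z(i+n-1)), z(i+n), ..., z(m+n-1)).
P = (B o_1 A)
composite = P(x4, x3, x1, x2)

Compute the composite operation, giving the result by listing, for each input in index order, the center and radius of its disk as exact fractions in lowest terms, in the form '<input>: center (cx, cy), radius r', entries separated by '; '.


Each x-disk chains the slot maps above it in B; radii multiply.
x4: after 2 affine steps, its disk has center (-1/2, 1/2), radius 1/64
x3: after 2 affine steps, its disk has center (-1/2, 9/16), radius 1/48
x1: after 2 affine steps, its disk has center (-7/16, 7/16), radius 1/40
x2: after 1 affine step, its disk has center (0, 0), radius 1/5

x1: center (-7/16, 7/16), radius 1/40; x2: center (0, 0), radius 1/5; x3: center (-1/2, 9/16), radius 1/48; x4: center (-1/2, 1/2), radius 1/64


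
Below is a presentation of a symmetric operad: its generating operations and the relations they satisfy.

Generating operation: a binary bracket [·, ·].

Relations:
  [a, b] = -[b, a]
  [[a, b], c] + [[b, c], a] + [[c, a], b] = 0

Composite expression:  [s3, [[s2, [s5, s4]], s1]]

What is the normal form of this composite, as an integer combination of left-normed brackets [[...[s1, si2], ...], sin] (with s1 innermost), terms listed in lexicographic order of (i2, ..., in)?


Expand each bracket as ab - ba; the s1-initial words give the coefficients.
Composite bracket: [s3, [[s2, [s5, s4]], s1]]
Each bracket splits as ab - ba, giving 16 signed words (2^4 = 16).
Keep just the words that open with s1:
  from s1s2s4s5s3, sign -1: term -[[[[s1, s2], s4], s5], s3]
  from s1s2s5s4s3, sign +1: term +[[[[s1, s2], s5], s4], s3]
  from s1s4s5s2s3, sign +1: term +[[[[s1, s4], s5], s2], s3]
  from s1s5s4s2s3, sign -1: term -[[[[s1, s5], s4], s2], s3]

-[[[[s1, s2], s4], s5], s3] + [[[[s1, s2], s5], s4], s3] + [[[[s1, s4], s5], s2], s3] - [[[[s1, s5], s4], s2], s3]


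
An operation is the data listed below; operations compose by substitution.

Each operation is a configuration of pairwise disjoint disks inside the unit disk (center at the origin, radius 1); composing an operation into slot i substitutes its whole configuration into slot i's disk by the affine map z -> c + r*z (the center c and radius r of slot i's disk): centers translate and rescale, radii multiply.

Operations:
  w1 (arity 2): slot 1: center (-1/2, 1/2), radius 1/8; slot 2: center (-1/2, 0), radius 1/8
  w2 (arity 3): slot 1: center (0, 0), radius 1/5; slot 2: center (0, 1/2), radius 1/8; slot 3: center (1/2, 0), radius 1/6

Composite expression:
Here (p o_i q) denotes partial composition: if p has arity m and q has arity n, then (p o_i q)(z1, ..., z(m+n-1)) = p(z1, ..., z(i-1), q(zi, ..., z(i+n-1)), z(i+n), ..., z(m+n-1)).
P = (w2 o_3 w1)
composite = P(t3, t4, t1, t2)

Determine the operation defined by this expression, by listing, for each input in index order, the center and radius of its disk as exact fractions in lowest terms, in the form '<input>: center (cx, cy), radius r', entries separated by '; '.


Only the slot chain above each t matters under w2; compose those maps.
for t3, the 1-step affine chain lands on center (0, 0), radius 1/5
for t4, the 1-step affine chain lands on center (0, 1/2), radius 1/8
for t1, the 2-step affine chain lands on center (5/12, 1/12), radius 1/48
for t2, the 2-step affine chain lands on center (5/12, 0), radius 1/48

t1: center (5/12, 1/12), radius 1/48; t2: center (5/12, 0), radius 1/48; t3: center (0, 0), radius 1/5; t4: center (0, 1/2), radius 1/8


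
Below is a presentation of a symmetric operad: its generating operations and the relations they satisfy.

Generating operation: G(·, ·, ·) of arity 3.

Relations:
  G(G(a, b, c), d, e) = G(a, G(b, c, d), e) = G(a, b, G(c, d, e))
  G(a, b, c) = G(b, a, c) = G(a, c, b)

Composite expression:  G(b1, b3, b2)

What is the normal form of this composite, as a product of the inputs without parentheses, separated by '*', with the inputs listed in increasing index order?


b1 * b2 * b3

Reordering under G is free, so list the b-inputs canonically.
G(b1, b3, b2) collapses to b1 * b3 * b2
rearranged into index order: b1 * b2 * b3


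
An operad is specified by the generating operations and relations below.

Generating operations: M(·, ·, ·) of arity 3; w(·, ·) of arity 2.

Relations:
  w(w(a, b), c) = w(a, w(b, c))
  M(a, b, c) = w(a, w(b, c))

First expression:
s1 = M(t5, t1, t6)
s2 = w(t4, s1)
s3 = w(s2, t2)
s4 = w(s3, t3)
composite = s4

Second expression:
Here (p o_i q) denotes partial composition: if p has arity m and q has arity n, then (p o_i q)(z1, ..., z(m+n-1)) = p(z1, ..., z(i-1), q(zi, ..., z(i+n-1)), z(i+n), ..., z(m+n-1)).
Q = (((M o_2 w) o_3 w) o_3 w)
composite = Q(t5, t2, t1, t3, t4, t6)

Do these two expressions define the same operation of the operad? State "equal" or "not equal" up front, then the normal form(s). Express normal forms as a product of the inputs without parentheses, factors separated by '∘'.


In normal form, the first expression is t4 ∘ t5 ∘ t1 ∘ t6 ∘ t2 ∘ t3
In normal form, the second expression is t5 ∘ t2 ∘ t1 ∘ t3 ∘ t4 ∘ t6
Distinct normal forms: not equal.

not equal: they reduce to t4 ∘ t5 ∘ t1 ∘ t6 ∘ t2 ∘ t3 and t5 ∘ t2 ∘ t1 ∘ t3 ∘ t4 ∘ t6


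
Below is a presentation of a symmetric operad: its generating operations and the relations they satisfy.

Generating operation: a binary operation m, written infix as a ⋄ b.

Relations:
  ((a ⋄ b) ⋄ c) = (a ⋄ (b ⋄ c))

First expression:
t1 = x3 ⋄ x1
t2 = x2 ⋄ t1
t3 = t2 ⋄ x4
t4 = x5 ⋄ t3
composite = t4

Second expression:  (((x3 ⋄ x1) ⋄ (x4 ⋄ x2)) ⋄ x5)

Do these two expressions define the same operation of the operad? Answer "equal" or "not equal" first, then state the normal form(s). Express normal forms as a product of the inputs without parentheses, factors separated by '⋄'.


not equal; the first gives x5 ⋄ x2 ⋄ x3 ⋄ x1 ⋄ x4 and the second x3 ⋄ x1 ⋄ x4 ⋄ x2 ⋄ x5

Reducing the first expression gives x5 ⋄ x2 ⋄ x3 ⋄ x1 ⋄ x4
Reducing the second expression gives x3 ⋄ x1 ⋄ x4 ⋄ x2 ⋄ x5
No match — not equal.


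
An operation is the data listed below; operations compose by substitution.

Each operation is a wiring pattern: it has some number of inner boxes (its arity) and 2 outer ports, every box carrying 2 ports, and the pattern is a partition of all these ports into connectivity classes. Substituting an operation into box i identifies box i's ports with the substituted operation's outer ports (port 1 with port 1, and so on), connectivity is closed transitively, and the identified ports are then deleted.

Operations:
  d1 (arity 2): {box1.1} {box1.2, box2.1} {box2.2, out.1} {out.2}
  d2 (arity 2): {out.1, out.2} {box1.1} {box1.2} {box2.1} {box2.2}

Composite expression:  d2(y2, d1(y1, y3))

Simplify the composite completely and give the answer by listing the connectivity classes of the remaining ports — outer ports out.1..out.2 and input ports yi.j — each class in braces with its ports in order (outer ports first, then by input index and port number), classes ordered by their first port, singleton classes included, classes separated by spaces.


{out.1, out.2} {y1.1} {y1.2, y3.1} {y2.1} {y2.2} {y3.2}

Two ports join when wires chain via d2-identified ports.
d1 over (y1, y3) gives {out.1, y3.2} {out.2} {y1.1} {y1.2, y3.1}, out.j being that stage's outer ports
d2 over (y2, y1, y3) gives {out.1, out.2} {y1.1} {y1.2, y3.1} {y2.1} {y2.2} {y3.2}, out.j being that stage's outer ports


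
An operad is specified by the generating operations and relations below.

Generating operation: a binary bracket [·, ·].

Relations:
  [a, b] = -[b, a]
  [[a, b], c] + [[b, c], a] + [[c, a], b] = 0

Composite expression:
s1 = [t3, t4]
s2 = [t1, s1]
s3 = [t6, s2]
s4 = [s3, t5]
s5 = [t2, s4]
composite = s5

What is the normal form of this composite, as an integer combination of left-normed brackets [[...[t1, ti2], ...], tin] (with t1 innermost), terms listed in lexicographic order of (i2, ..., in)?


[[[[[t1, t3], t4], t6], t5], t2] - [[[[[t1, t4], t3], t6], t5], t2]

Left-normed coefficients sit on the t1-initial expansion words.
Composite bracket: [t2, [[t6, [t1, [t3, t4]]], t5]]
Applying ab - ba throughout gives 32 signed words (2^5 = 32).
Collect the words opening with t1:
  sign of t1t3t4t6t5t2 is +1, so it contributes +[[[[[t1, t3], t4], t6], t5], t2]
  sign of t1t4t3t6t5t2 is -1, so it contributes -[[[[[t1, t4], t3], t6], t5], t2]


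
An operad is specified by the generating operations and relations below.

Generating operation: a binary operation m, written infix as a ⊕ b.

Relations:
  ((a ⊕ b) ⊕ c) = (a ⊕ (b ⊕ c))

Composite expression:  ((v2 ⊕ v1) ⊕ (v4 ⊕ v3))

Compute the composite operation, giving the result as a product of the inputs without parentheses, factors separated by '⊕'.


v2 ⊕ v1 ⊕ v4 ⊕ v3

All parenthesizations of m agree; list the v-inputs left to right.
(v2 ⊕ v1) spells out as v2 ⊕ v1
(v4 ⊕ v3) spells out as v4 ⊕ v3
((v2 ⊕ v1) ⊕ (v4 ⊕ v3)) spells out as v2 ⊕ v1 ⊕ v4 ⊕ v3


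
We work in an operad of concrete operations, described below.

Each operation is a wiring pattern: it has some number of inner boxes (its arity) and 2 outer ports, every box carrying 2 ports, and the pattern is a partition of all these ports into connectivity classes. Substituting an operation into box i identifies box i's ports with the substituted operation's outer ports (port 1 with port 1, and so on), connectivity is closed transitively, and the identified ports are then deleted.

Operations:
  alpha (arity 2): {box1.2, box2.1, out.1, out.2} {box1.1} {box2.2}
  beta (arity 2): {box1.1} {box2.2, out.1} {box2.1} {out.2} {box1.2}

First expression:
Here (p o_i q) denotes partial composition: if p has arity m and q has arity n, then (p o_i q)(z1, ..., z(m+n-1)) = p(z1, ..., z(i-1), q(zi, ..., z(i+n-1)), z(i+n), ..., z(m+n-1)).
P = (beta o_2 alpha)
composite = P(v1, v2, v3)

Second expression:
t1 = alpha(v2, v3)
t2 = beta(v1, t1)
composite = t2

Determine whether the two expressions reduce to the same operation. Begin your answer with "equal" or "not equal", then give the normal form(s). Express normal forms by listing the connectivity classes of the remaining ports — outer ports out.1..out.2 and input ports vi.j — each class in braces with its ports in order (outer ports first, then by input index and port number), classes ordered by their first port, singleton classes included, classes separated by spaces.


equal: each reduces to {out.1, v2.2, v3.1} {out.2} {v1.1} {v1.2} {v2.1} {v3.2}

Normal form of the first expression: {out.1, v2.2, v3.1} {out.2} {v1.1} {v1.2} {v2.1} {v3.2}
Normal form of the second expression: {out.1, v2.2, v3.1} {out.2} {v1.1} {v1.2} {v2.1} {v3.2}
Both agree, so they are equal.


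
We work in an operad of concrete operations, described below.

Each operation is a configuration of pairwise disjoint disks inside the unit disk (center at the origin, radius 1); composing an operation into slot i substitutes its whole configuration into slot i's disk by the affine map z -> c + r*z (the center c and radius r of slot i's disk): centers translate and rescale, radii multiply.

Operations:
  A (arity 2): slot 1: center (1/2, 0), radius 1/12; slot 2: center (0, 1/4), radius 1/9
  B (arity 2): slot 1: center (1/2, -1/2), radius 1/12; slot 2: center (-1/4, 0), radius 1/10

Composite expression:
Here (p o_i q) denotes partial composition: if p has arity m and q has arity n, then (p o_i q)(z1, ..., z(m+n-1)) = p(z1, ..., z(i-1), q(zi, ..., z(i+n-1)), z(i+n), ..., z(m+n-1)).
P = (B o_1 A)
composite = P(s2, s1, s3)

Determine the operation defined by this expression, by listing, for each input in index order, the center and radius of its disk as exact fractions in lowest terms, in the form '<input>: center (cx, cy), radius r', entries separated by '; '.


s1: center (1/2, -23/48), radius 1/108; s2: center (13/24, -1/2), radius 1/144; s3: center (-1/4, 0), radius 1/10


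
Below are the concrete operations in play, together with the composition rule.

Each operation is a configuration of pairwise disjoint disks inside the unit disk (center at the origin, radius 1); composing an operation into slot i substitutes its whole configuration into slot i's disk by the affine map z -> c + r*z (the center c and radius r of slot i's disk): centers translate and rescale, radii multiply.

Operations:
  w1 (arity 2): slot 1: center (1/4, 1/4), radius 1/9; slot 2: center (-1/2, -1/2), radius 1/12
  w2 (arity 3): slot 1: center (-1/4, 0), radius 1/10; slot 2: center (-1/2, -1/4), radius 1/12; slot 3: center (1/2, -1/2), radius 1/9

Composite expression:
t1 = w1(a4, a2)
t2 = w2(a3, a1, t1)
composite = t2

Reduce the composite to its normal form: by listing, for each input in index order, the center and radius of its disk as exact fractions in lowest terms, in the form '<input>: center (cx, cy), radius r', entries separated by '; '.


a1: center (-1/2, -1/4), radius 1/12; a2: center (4/9, -5/9), radius 1/108; a3: center (-1/4, 0), radius 1/10; a4: center (19/36, -17/36), radius 1/81

Nesting under w2 composes maps z -> c + r*z down each a-path.
input a3: composing its 1 substitution step yields center (-1/4, 0), radius 1/10
input a1: composing its 1 substitution step yields center (-1/2, -1/4), radius 1/12
input a4: composing its 2 substitution steps yields center (19/36, -17/36), radius 1/81
input a2: composing its 2 substitution steps yields center (4/9, -5/9), radius 1/108


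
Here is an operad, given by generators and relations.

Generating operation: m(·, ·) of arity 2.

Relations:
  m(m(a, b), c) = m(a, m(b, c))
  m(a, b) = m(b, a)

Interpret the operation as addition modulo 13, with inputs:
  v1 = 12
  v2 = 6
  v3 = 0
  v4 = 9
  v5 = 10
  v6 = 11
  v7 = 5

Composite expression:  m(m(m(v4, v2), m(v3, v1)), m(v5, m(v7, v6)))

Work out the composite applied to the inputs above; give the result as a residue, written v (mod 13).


1 (mod 13)


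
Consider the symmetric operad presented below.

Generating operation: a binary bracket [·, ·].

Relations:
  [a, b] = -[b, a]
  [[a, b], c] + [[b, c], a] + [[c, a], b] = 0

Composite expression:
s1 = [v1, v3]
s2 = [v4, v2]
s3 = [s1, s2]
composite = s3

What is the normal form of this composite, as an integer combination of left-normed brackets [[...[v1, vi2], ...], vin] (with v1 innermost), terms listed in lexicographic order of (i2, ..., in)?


-[[[v1, v3], v2], v4] + [[[v1, v3], v4], v2]


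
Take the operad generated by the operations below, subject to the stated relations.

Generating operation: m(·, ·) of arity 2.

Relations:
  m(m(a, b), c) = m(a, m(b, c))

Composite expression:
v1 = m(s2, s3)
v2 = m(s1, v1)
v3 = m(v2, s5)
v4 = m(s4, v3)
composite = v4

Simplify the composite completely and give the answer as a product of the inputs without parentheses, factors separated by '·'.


The m-tree's shape is irrelevant; the s-reading-order decides.
m(s2, s3) spells out as s2 · s3
m(s1, m(s2, s3)) spells out as s1 · s2 · s3
m(m(s1, m(s2, s3)), s5) spells out as s1 · s2 · s3 · s5
m(s4, m(m(s1, m(s2, s3)), s5)) spells out as s4 · s1 · s2 · s3 · s5

s4 · s1 · s2 · s3 · s5


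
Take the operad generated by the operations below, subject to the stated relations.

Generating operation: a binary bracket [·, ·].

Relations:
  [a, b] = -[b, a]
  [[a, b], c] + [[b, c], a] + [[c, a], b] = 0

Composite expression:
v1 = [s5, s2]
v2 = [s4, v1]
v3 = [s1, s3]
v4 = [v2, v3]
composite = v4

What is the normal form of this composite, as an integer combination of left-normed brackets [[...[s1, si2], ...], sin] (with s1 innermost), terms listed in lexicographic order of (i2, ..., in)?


A multilinear Lie element is pinned by s1-initial words (s1 innermost).
Composite bracket: [[s4, [s5, s2]], [s1, s3]]
Expanding via [a, b] = ab - ba: 16 signed words (2^4 = 16).
Coefficients come from the s1-initial words:
  s1s3s2s5s4 (sign -1) contributes -[[[[s1, s3], s2], s5], s4]
  s1s3s4s2s5 (sign +1) contributes +[[[[s1, s3], s4], s2], s5]
  s1s3s4s5s2 (sign -1) contributes -[[[[s1, s3], s4], s5], s2]
  s1s3s5s2s4 (sign +1) contributes +[[[[s1, s3], s5], s2], s4]

-[[[[s1, s3], s2], s5], s4] + [[[[s1, s3], s4], s2], s5] - [[[[s1, s3], s4], s5], s2] + [[[[s1, s3], s5], s2], s4]


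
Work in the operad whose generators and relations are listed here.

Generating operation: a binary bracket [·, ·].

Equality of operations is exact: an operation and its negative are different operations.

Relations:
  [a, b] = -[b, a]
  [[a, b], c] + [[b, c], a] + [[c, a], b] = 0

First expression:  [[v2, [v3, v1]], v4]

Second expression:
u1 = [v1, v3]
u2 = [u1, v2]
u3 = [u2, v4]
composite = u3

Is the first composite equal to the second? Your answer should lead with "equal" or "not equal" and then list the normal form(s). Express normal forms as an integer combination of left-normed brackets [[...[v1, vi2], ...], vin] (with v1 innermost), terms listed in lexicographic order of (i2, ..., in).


equal — both sides give [[[v1, v3], v2], v4]

The first expression reduces to [[[v1, v3], v2], v4]
The second expression reduces to [[[v1, v3], v2], v4]
Identical normal forms: equal.


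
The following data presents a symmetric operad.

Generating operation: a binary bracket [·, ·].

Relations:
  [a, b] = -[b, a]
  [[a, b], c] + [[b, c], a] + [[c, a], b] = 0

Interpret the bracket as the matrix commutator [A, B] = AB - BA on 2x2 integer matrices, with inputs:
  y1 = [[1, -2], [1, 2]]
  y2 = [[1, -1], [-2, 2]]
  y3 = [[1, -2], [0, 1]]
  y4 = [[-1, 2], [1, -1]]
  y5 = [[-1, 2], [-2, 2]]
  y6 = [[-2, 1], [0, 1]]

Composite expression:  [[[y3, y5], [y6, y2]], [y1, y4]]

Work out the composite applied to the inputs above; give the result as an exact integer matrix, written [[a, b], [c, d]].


[[104, -80], [-456, -104]]

[y3, y5] = [[4, -6], [0, -4]]
[y6, y2] = [[-2, 4], [-6, 2]]
[[y3, y5], [y6, y2]] = [[36, 8], [48, -36]]
[y1, y4] = [[-4, -2], [1, 4]]
[[[y3, y5], [y6, y2]], [y1, y4]] = [[104, -80], [-456, -104]]


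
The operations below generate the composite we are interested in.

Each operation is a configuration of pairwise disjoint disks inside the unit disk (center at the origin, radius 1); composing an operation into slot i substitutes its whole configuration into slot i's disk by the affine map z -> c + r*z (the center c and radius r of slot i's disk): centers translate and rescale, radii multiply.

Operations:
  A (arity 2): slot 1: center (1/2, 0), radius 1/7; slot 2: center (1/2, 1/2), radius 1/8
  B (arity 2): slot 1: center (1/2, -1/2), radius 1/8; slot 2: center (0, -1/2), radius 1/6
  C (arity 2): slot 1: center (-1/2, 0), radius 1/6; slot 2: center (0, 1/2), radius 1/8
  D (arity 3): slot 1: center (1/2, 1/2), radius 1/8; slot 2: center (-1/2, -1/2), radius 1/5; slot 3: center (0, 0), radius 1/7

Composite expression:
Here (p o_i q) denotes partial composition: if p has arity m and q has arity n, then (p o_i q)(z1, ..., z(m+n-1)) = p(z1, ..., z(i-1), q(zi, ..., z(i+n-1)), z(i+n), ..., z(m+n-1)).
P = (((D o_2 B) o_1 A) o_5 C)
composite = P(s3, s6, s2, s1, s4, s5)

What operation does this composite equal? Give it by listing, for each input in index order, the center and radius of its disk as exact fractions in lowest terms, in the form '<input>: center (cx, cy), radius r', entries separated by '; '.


s1: center (-1/2, -3/5), radius 1/30; s2: center (-2/5, -3/5), radius 1/40; s3: center (9/16, 1/2), radius 1/56; s4: center (-1/14, 0), radius 1/42; s5: center (0, 1/14), radius 1/56; s6: center (9/16, 9/16), radius 1/64

Follow each s-input down from D: c' goes to c + r*c', radius to r*r'.
s3: after 2 affine steps, its disk has center (9/16, 1/2), radius 1/56
s6: after 2 affine steps, its disk has center (9/16, 9/16), radius 1/64
s2: after 2 affine steps, its disk has center (-2/5, -3/5), radius 1/40
s1: after 2 affine steps, its disk has center (-1/2, -3/5), radius 1/30
s4: after 2 affine steps, its disk has center (-1/14, 0), radius 1/42
s5: after 2 affine steps, its disk has center (0, 1/14), radius 1/56
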